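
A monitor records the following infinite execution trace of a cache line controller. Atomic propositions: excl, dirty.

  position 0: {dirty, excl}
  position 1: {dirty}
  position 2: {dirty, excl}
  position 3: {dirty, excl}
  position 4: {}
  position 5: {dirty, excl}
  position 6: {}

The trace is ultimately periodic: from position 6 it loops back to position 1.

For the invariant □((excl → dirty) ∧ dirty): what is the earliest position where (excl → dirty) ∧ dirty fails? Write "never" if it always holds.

Check (excl → dirty) ∧ dirty at each position in order: 0 ✓, 1 ✓, 2 ✓, 3 ✓.
At position 4 the labels are {}, so (excl → dirty) ∧ dirty is false there. This is the first violation.

4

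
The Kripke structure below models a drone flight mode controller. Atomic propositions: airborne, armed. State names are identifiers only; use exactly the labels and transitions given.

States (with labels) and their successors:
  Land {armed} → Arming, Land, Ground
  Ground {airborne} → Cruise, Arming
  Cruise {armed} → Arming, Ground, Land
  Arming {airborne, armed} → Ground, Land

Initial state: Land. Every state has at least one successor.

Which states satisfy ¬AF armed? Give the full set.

States satisfying armed: {Land, Cruise, Arming}.
States satisfying AF armed: {Land, Ground, Cruise, Arming}.
States satisfying ¬AF armed: ∅.

none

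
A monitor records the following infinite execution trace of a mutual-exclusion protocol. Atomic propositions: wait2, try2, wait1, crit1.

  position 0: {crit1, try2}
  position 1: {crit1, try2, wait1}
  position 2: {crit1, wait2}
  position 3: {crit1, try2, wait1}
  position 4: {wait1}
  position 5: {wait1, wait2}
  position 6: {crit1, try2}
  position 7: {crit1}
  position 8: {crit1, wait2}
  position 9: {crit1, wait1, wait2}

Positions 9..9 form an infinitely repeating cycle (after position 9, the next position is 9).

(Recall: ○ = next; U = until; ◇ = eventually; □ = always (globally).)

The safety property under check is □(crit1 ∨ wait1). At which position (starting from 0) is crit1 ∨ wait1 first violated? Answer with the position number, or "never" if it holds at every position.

never

crit1 ∨ wait1 holds at every position 0..9, and those are all the positions the trace ever visits, so the invariant □(crit1 ∨ wait1) is never violated.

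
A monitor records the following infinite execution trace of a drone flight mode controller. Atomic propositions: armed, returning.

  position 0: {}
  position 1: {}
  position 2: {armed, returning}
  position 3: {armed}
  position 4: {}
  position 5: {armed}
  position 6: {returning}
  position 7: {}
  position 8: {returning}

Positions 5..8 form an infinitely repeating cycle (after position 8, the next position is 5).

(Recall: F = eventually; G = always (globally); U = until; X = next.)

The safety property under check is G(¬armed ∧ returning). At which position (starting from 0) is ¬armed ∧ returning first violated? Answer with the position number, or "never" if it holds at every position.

0

At position 0 the labels are {}, so ¬armed ∧ returning is false there. This is the first violation.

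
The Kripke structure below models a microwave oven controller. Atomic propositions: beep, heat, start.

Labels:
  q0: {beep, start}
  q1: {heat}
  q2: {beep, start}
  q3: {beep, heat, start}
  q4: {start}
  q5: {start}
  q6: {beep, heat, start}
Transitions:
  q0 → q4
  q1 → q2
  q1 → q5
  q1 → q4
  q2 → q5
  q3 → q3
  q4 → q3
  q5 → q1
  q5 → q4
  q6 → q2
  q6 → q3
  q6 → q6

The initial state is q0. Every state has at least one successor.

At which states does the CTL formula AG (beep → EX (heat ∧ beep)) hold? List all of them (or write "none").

{q3, q4}

States satisfying beep → EX (heat ∧ beep): {q1, q3, q4, q5, q6}.
States satisfying AG (beep → EX (heat ∧ beep)): {q3, q4}.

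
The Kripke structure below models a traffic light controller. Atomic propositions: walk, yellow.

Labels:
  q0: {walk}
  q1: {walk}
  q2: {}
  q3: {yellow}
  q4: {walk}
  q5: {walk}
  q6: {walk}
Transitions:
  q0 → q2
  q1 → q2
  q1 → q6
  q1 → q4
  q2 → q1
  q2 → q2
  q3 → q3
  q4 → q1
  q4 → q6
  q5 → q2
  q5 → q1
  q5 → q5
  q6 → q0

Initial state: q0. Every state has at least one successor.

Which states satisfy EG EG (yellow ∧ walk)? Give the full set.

States satisfying EG (yellow ∧ walk): ∅.
States satisfying EG EG (yellow ∧ walk): ∅.

none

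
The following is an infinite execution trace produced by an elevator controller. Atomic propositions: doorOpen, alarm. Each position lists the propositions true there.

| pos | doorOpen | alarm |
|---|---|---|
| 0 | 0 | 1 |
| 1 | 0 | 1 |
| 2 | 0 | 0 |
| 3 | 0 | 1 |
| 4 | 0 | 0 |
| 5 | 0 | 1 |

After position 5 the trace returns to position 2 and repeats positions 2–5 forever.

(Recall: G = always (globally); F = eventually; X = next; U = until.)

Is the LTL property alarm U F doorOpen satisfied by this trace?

Violated

Walking from position 0: at position 2, F doorOpen has not yet held and alarm fails, so alarm U F doorOpen is false.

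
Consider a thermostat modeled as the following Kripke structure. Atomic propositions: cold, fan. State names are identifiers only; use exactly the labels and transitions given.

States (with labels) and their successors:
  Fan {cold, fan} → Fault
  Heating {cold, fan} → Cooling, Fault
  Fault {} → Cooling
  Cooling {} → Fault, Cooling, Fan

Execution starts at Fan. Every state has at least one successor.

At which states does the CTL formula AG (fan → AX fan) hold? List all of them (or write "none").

none

States satisfying fan → AX fan: {Fault, Cooling}.
States satisfying AG (fan → AX fan): ∅.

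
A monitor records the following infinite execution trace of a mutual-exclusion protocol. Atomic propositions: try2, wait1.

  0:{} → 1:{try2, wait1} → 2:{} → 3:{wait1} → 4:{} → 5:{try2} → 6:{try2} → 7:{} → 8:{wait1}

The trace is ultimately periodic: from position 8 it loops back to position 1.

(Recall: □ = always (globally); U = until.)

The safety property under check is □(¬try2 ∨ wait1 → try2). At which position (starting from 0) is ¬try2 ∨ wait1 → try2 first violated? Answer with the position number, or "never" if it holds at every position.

0

At position 0 the labels are {}, so ¬try2 ∨ wait1 → try2 is false there. This is the first violation.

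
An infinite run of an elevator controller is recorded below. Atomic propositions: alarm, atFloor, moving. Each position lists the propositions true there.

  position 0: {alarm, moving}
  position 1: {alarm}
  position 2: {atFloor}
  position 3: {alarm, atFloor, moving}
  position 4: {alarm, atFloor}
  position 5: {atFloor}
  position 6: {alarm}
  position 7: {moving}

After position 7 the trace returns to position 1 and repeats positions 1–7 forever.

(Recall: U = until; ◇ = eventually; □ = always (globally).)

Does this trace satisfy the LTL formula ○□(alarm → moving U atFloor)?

The position after 0 is 1; □(alarm → moving U atFloor) is false there.

No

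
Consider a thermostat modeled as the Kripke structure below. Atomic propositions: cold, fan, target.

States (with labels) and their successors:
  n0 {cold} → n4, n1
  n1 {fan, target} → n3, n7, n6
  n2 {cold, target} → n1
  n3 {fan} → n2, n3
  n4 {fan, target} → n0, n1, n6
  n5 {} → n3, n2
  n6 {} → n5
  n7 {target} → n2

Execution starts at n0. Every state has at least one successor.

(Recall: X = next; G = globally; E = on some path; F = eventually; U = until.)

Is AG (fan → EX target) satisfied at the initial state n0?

Yes

States satisfying fan → EX target: {n0, n1, n2, n3, n4, n5, n6, n7}.
States satisfying AG (fan → EX target): {n0, n1, n2, n3, n4, n5, n6, n7}.
Every state reachable from n0 satisfies fan → EX target.
n0 ∈ Sat(AG (fan → EX target)).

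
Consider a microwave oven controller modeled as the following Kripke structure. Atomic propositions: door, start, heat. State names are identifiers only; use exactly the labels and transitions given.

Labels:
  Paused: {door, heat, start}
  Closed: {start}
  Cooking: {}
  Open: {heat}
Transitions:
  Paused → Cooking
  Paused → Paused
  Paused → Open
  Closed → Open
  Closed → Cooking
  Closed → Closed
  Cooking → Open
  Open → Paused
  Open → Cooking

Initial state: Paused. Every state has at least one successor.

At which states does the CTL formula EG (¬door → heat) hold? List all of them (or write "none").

States satisfying ¬door → heat: {Paused, Open}.
States satisfying EG (¬door → heat): {Paused, Open}.

{Paused, Open}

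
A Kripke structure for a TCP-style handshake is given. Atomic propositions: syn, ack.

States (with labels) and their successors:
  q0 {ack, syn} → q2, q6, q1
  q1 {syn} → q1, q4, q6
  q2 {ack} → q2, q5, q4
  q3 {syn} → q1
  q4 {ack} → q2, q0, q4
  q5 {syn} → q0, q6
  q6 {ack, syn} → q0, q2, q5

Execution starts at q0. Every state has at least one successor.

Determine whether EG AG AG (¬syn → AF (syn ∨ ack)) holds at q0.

States satisfying AG AG (¬syn → AF (syn ∨ ack)): {q0, q1, q2, q3, q4, q5, q6}.
States satisfying EG AG AG (¬syn → AF (syn ∨ ack)): {q0, q1, q2, q3, q4, q5, q6}.
q0 ∈ Sat(EG AG AG (¬syn → AF (syn ∨ ack))).

Holds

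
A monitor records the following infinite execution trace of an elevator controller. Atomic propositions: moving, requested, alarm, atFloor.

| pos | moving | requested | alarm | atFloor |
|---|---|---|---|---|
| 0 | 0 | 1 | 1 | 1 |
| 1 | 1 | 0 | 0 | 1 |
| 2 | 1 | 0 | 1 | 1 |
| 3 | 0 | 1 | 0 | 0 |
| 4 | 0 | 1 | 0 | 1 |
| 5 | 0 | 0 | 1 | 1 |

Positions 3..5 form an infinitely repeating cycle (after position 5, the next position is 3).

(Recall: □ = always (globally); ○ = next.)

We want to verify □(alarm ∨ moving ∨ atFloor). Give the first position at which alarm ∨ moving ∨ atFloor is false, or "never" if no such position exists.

Check alarm ∨ moving ∨ atFloor at each position in order: 0 ✓, 1 ✓, 2 ✓.
At position 3 the labels are {requested}, so alarm ∨ moving ∨ atFloor is false there. This is the first violation.

3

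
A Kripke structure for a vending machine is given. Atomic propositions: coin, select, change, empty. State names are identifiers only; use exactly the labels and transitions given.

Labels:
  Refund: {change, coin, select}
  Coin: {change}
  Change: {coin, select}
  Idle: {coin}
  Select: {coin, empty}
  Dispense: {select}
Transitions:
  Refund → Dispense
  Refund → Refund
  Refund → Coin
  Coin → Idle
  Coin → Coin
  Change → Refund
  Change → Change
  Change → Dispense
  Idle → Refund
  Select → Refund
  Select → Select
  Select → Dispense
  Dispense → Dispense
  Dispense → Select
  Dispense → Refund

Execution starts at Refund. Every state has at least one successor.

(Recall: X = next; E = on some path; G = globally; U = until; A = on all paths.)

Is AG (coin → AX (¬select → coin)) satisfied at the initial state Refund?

Violated

States satisfying coin → AX (¬select → coin): {Coin, Change, Idle, Select, Dispense}.
States satisfying AG (coin → AX (¬select → coin)): ∅.
Refund is reachable from Refund and violates coin → AX (¬select → coin), so AG fails at Refund.
Refund ∉ Sat(AG (coin → AX (¬select → coin))).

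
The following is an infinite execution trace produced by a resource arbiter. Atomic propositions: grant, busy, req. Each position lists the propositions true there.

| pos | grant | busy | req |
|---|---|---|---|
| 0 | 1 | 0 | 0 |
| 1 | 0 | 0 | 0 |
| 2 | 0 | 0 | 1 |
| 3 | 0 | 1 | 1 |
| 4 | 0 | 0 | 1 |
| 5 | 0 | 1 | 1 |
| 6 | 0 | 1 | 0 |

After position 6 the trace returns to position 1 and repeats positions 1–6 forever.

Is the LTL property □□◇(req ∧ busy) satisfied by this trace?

Yes

□◇(req ∧ busy) holds at every position 0..6, and those are all positions ever visited, so □□◇(req ∧ busy) holds.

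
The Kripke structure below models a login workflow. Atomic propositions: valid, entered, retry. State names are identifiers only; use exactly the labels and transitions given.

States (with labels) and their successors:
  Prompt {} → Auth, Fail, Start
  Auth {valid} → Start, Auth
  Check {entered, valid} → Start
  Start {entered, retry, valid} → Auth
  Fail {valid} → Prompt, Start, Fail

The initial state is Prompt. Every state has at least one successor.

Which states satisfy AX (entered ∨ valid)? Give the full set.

{Prompt, Auth, Check, Start}

States satisfying entered ∨ valid: {Auth, Check, Start, Fail}.
States satisfying AX (entered ∨ valid): {Prompt, Auth, Check, Start}.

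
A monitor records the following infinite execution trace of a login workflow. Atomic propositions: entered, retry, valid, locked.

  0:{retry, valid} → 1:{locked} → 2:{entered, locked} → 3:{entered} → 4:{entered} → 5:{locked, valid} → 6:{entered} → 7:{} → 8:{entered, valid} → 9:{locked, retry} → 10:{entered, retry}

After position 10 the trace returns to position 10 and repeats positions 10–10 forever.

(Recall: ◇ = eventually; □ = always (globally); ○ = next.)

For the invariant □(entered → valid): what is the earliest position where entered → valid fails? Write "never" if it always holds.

2

Check entered → valid at each position in order: 0 ✓, 1 ✓.
At position 2 the labels are {entered, locked}, so entered → valid is false there. This is the first violation.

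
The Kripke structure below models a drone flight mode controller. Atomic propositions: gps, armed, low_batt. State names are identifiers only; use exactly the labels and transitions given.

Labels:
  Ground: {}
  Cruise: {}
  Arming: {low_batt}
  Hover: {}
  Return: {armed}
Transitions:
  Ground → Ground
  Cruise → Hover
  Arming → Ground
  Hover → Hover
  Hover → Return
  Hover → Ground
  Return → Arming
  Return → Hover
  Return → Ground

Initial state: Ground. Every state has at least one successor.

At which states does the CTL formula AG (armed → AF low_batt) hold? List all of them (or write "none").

{Ground, Arming}

States satisfying armed → AF low_batt: {Ground, Cruise, Arming, Hover}.
States satisfying AG (armed → AF low_batt): {Ground, Arming}.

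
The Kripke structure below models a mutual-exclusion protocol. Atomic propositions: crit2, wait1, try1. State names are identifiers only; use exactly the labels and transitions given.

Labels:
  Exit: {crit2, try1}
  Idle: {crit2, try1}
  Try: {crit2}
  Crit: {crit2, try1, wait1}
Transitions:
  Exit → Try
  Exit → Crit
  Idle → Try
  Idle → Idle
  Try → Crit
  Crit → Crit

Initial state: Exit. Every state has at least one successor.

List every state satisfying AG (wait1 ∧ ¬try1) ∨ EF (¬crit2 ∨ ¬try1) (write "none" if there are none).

States satisfying wait1 ∧ ¬try1: ∅.
States satisfying AG (wait1 ∧ ¬try1): ∅.
States satisfying ¬crit2 ∨ ¬try1: {Try}.
States satisfying EF (¬crit2 ∨ ¬try1): {Exit, Idle, Try}.
States satisfying AG (wait1 ∧ ¬try1) ∨ EF (¬crit2 ∨ ¬try1): {Exit, Idle, Try}.

{Exit, Idle, Try}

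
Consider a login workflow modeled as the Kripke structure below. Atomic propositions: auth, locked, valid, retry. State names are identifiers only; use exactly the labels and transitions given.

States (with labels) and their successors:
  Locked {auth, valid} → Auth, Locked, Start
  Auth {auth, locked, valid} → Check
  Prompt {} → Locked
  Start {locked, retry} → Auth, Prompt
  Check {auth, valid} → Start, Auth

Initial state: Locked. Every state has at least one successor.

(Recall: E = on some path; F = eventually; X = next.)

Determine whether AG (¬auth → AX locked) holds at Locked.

States satisfying ¬auth → AX locked: {Locked, Auth, Check}.
States satisfying AG (¬auth → AX locked): ∅.
Prompt is reachable from Locked and violates ¬auth → AX locked, so AG fails at Locked.
Locked ∉ Sat(AG (¬auth → AX locked)).

Does not hold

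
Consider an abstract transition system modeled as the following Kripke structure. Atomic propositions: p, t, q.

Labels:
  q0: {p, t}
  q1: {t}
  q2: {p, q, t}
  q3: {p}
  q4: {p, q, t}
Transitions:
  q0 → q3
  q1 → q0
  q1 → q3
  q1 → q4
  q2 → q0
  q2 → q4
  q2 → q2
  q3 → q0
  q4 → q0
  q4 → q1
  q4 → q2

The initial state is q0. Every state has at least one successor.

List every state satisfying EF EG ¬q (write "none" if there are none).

States satisfying EG ¬q: {q0, q1, q3}.
States satisfying EF EG ¬q: {q0, q1, q2, q3, q4}.

{q0, q1, q2, q3, q4}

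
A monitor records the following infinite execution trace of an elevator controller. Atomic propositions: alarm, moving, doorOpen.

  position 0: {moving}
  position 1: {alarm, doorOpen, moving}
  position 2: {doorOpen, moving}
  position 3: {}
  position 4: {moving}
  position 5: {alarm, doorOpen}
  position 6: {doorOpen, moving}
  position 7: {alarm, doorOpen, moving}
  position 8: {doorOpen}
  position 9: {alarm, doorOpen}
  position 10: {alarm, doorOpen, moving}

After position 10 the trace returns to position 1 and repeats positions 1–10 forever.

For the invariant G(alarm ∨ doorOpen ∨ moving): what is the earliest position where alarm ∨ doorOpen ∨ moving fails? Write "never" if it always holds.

Check alarm ∨ doorOpen ∨ moving at each position in order: 0 ✓, 1 ✓, 2 ✓.
At position 3 the labels are {}, so alarm ∨ doorOpen ∨ moving is false there. This is the first violation.

3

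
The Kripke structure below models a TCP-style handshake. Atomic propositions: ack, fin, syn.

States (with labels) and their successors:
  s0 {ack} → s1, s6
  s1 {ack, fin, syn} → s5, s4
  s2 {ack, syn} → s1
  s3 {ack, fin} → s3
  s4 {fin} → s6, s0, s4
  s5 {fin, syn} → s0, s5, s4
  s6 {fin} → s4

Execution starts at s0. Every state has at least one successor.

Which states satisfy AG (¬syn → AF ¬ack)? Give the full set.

States satisfying ¬syn → AF ¬ack: {s0, s1, s2, s4, s5, s6}.
States satisfying AG (¬syn → AF ¬ack): {s0, s1, s2, s4, s5, s6}.

{s0, s1, s2, s4, s5, s6}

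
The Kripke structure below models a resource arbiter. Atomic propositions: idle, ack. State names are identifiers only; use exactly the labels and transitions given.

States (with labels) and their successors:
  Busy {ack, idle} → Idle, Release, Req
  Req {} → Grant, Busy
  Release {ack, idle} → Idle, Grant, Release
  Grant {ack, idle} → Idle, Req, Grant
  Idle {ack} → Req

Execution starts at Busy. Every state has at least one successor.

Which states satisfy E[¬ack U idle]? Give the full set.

States satisfying ¬ack: {Req}.
States satisfying idle: {Busy, Release, Grant}.
States satisfying E[¬ack U idle]: {Busy, Req, Release, Grant}.

{Busy, Req, Release, Grant}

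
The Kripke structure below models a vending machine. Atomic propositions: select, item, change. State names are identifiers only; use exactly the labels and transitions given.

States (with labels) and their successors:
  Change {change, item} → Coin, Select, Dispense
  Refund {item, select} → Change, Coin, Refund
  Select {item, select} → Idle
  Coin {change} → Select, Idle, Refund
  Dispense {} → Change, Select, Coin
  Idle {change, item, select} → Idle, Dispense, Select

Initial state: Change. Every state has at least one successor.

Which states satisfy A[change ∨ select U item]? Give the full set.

{Change, Refund, Select, Coin, Idle}

States satisfying change ∨ select: {Change, Refund, Select, Coin, Idle}.
States satisfying item: {Change, Refund, Select, Idle}.
States satisfying A[change ∨ select U item]: {Change, Refund, Select, Coin, Idle}.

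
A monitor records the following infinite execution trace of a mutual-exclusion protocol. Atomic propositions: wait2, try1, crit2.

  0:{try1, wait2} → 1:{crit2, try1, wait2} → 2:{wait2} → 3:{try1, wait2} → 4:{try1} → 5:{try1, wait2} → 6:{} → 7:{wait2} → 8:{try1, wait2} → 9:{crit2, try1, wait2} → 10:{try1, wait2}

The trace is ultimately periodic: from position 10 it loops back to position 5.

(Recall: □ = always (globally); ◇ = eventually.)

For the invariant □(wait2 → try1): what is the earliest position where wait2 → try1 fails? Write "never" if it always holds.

2

Check wait2 → try1 at each position in order: 0 ✓, 1 ✓.
At position 2 the labels are {wait2}, so wait2 → try1 is false there. This is the first violation.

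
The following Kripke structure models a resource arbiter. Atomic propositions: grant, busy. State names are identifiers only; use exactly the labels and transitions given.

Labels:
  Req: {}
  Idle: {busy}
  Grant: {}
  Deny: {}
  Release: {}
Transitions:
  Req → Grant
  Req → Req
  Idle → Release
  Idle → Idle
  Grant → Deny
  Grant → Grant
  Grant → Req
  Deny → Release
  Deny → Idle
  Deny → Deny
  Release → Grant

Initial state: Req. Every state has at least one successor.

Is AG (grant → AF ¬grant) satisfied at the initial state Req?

Satisfied

States satisfying grant → AF ¬grant: {Req, Idle, Grant, Deny, Release}.
States satisfying AG (grant → AF ¬grant): {Req, Idle, Grant, Deny, Release}.
Every state reachable from Req satisfies grant → AF ¬grant.
Req ∈ Sat(AG (grant → AF ¬grant)).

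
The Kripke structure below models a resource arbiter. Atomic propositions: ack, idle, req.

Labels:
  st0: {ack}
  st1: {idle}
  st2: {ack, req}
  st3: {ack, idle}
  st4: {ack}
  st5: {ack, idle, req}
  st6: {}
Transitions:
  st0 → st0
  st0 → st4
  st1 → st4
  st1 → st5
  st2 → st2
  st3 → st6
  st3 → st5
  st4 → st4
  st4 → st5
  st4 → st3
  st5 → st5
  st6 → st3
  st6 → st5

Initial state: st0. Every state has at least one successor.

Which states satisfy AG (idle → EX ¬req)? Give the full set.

States satisfying idle → EX ¬req: {st0, st1, st2, st3, st4, st6}.
States satisfying AG (idle → EX ¬req): {st2}.

{st2}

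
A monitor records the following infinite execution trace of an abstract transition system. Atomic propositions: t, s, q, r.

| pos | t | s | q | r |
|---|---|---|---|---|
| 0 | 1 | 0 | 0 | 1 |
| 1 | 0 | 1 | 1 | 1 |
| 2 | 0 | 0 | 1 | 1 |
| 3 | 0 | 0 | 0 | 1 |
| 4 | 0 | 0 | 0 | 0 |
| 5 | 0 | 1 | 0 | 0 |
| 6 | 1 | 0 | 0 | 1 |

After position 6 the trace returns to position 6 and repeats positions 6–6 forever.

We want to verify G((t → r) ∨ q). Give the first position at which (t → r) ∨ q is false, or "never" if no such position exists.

(t → r) ∨ q holds at every position 0..6, and those are all the positions the trace ever visits, so the invariant G((t → r) ∨ q) is never violated.

never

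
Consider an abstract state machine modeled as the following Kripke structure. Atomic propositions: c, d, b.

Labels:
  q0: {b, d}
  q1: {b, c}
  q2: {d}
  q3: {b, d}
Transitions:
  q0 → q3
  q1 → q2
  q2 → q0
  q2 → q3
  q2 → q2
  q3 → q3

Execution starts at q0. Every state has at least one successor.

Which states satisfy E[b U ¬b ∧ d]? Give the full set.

States satisfying b: {q0, q1, q3}.
States satisfying ¬b ∧ d: {q2}.
States satisfying E[b U ¬b ∧ d]: {q1, q2}.

{q1, q2}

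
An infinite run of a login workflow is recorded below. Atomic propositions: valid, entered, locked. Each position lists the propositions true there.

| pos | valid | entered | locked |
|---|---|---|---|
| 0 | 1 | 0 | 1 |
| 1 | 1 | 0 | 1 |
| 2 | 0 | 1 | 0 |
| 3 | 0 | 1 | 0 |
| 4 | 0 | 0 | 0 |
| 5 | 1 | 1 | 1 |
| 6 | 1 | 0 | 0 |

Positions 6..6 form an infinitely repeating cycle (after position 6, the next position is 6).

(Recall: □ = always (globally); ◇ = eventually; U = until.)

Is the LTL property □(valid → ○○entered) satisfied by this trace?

Violated

valid → ○○entered must hold at every position from 0 onward. It fails at position 5, so □(valid → ○○entered) is false.
Positions where valid holds: 0, 1, 5, 6.
Check ○○entered at each: 0→ok, 1→ok, 5→fails, 6→fails.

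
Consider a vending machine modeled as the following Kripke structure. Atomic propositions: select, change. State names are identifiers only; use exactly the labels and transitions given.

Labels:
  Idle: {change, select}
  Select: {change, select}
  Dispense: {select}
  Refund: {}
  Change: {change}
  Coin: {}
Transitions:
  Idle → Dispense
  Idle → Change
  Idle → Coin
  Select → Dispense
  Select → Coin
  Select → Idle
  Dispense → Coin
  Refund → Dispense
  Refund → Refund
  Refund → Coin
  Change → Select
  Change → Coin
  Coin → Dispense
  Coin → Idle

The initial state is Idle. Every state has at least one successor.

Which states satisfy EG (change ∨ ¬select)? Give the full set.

States satisfying change ∨ ¬select: {Idle, Select, Refund, Change, Coin}.
States satisfying EG (change ∨ ¬select): {Idle, Select, Refund, Change, Coin}.

{Idle, Select, Refund, Change, Coin}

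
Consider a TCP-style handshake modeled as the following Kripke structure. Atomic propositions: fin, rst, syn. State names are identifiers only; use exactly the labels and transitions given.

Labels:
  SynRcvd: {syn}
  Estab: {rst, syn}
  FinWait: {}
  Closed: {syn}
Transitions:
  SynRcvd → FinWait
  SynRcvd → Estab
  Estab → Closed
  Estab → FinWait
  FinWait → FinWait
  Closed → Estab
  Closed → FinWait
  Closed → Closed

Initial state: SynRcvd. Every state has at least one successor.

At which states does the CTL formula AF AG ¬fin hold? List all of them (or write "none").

States satisfying AG ¬fin: {SynRcvd, Estab, FinWait, Closed}.
States satisfying AF AG ¬fin: {SynRcvd, Estab, FinWait, Closed}.

{SynRcvd, Estab, FinWait, Closed}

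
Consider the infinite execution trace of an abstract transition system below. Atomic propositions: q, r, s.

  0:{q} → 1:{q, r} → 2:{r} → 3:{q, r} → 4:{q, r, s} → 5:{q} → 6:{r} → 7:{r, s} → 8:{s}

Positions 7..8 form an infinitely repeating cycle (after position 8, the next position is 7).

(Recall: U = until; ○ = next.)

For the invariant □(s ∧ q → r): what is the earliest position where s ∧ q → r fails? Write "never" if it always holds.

s ∧ q → r holds at every position 0..8, and those are all the positions the trace ever visits, so the invariant □(s ∧ q → r) is never violated.

never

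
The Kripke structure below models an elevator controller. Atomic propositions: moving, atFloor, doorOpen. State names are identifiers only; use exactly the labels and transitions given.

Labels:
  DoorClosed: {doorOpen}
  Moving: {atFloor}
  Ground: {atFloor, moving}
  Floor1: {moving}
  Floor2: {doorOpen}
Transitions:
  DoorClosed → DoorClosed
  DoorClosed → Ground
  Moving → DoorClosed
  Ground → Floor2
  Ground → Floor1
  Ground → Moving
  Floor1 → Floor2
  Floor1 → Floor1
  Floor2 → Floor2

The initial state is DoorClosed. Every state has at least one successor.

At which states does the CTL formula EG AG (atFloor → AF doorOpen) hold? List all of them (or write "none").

{Floor1, Floor2}

States satisfying AG (atFloor → AF doorOpen): {Floor1, Floor2}.
States satisfying EG AG (atFloor → AF doorOpen): {Floor1, Floor2}.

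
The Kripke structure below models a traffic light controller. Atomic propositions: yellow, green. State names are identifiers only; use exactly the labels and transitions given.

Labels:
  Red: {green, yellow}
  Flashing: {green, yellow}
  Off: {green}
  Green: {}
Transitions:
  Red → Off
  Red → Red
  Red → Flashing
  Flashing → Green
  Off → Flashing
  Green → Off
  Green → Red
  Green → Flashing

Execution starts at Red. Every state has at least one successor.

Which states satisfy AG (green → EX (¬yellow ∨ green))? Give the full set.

{Red, Flashing, Off, Green}

States satisfying green → EX (¬yellow ∨ green): {Red, Flashing, Off, Green}.
States satisfying AG (green → EX (¬yellow ∨ green)): {Red, Flashing, Off, Green}.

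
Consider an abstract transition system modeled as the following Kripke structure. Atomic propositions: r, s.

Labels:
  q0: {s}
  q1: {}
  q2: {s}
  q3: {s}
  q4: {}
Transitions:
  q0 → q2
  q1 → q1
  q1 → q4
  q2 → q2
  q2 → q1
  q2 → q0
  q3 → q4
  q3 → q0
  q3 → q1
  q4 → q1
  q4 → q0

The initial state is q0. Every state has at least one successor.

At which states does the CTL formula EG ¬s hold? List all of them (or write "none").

{q1, q4}

States satisfying ¬s: {q1, q4}.
States satisfying EG ¬s: {q1, q4}.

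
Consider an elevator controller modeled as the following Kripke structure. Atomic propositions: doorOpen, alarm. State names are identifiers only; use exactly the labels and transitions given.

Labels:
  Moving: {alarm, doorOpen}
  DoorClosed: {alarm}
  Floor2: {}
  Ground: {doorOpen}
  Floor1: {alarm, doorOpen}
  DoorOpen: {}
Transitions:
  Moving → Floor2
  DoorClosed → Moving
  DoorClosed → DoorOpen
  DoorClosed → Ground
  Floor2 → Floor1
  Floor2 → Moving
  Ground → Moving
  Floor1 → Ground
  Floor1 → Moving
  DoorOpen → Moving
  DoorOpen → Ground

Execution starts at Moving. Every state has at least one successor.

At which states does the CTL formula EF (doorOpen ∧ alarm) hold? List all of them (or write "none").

{Moving, DoorClosed, Floor2, Ground, Floor1, DoorOpen}

States satisfying doorOpen ∧ alarm: {Moving, Floor1}.
States satisfying EF (doorOpen ∧ alarm): {Moving, DoorClosed, Floor2, Ground, Floor1, DoorOpen}.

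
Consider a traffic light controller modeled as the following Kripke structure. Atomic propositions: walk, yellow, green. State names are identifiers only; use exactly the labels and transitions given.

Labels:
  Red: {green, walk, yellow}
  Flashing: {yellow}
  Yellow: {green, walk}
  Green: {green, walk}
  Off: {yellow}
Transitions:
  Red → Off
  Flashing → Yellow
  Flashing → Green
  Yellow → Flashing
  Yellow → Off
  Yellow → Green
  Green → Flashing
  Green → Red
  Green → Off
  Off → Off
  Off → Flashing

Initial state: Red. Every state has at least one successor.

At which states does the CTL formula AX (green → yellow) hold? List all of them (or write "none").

States satisfying green → yellow: {Red, Flashing, Off}.
States satisfying AX (green → yellow): {Red, Green, Off}.

{Red, Green, Off}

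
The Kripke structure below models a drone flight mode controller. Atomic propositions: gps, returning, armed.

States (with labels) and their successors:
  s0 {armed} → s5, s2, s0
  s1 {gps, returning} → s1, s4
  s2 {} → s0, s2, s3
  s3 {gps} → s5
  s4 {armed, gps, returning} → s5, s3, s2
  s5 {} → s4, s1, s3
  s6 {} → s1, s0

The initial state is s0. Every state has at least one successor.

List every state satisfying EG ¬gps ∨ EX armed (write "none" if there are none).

{s0, s1, s2, s5, s6}

States satisfying ¬gps: {s0, s2, s5, s6}.
States satisfying EG ¬gps: {s0, s2, s6}.
States satisfying armed: {s0, s4}.
States satisfying EX armed: {s0, s1, s2, s5, s6}.
States satisfying EG ¬gps ∨ EX armed: {s0, s1, s2, s5, s6}.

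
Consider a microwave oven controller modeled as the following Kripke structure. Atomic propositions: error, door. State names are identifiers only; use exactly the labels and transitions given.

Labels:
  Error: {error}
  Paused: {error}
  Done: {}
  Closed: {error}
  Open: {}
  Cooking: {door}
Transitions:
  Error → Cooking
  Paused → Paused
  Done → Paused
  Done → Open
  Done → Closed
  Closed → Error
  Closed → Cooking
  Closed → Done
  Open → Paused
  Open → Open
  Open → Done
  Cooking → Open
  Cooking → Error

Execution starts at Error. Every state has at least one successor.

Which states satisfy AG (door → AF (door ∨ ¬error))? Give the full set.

States satisfying door → AF (door ∨ ¬error): {Error, Paused, Done, Closed, Open, Cooking}.
States satisfying AG (door → AF (door ∨ ¬error)): {Error, Paused, Done, Closed, Open, Cooking}.

{Error, Paused, Done, Closed, Open, Cooking}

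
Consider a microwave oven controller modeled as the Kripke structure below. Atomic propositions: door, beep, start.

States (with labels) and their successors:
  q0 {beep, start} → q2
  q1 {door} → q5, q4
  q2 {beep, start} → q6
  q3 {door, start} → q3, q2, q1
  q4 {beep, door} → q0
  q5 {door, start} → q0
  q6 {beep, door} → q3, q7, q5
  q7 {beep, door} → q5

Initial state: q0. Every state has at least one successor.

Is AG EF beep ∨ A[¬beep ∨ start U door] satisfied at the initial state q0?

States satisfying EF beep: {q0, q1, q2, q3, q4, q5, q6, q7}.
States satisfying AG EF beep: {q0, q1, q2, q3, q4, q5, q6, q7}.
States satisfying ¬beep ∨ start: {q0, q1, q2, q3, q5}.
States satisfying door: {q1, q3, q4, q5, q6, q7}.
States satisfying A[¬beep ∨ start U door]: {q0, q1, q2, q3, q4, q5, q6, q7}.
States satisfying AG EF beep ∨ A[¬beep ∨ start U door]: {q0, q1, q2, q3, q4, q5, q6, q7}.
q0 ∈ Sat(AG EF beep ∨ A[¬beep ∨ start U door]).

Yes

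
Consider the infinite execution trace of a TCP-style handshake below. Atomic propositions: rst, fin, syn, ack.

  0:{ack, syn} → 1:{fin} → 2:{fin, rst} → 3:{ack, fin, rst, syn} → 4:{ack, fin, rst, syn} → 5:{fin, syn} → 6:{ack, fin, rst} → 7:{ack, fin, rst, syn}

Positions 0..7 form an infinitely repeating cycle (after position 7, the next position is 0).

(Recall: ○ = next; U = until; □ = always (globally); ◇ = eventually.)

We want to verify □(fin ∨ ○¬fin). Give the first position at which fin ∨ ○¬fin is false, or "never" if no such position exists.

At position 0 the labels are {ack, syn} and the next position 1 has {fin}, so fin ∨ ○¬fin is false there. This is the first violation.

0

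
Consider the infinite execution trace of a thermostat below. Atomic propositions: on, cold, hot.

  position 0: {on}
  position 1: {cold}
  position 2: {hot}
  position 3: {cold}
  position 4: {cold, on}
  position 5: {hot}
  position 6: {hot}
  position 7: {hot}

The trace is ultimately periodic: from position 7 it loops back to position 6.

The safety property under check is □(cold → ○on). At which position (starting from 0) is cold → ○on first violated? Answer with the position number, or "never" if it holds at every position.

1

Check cold → ○on at each position in order: 0 ✓.
At position 1 the labels are {cold} and the next position 2 has {hot}, so cold → ○on is false there. This is the first violation.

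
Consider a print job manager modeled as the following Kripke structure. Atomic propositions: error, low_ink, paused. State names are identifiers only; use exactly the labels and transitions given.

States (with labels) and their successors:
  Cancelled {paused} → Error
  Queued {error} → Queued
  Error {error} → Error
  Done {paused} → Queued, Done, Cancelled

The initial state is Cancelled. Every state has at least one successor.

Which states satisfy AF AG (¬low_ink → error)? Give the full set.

{Cancelled, Queued, Error}

States satisfying AG (¬low_ink → error): {Queued, Error}.
States satisfying AF AG (¬low_ink → error): {Cancelled, Queued, Error}.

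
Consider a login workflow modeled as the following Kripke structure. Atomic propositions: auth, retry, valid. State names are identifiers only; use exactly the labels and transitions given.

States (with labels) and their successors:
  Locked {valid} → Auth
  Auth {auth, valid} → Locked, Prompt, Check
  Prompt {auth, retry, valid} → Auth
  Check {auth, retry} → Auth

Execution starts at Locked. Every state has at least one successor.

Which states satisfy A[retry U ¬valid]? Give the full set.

{Check}

States satisfying retry: {Prompt, Check}.
States satisfying ¬valid: {Check}.
States satisfying A[retry U ¬valid]: {Check}.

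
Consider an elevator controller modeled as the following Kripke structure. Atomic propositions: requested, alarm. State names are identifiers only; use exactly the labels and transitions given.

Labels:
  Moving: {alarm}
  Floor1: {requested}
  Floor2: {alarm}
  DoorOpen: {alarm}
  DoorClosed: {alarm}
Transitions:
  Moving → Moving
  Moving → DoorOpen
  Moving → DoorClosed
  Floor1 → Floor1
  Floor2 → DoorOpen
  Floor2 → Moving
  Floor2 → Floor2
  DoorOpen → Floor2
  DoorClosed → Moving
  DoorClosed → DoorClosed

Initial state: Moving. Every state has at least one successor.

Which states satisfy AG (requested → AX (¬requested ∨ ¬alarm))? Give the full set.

States satisfying requested → AX (¬requested ∨ ¬alarm): {Moving, Floor1, Floor2, DoorOpen, DoorClosed}.
States satisfying AG (requested → AX (¬requested ∨ ¬alarm)): {Moving, Floor1, Floor2, DoorOpen, DoorClosed}.

{Moving, Floor1, Floor2, DoorOpen, DoorClosed}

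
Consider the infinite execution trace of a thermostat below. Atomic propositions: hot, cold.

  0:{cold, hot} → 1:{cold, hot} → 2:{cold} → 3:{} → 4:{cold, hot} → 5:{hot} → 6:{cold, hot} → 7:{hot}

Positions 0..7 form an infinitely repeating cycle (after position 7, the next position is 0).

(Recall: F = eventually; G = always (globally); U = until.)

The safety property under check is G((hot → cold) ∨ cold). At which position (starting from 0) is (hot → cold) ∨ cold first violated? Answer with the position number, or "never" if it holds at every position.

Check (hot → cold) ∨ cold at each position in order: 0 ✓, 1 ✓, 2 ✓, 3 ✓, 4 ✓.
At position 5 the labels are {hot}, so (hot → cold) ∨ cold is false there. This is the first violation.

5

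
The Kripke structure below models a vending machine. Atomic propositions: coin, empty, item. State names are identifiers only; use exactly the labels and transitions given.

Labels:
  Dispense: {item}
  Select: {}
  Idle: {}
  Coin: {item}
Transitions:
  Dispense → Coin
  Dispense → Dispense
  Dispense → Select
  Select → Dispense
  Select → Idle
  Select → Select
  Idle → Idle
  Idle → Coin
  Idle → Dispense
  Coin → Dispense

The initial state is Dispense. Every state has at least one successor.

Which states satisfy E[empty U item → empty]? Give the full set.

{Select, Idle}

States satisfying empty: ∅.
States satisfying item → empty: {Select, Idle}.
States satisfying E[empty U item → empty]: {Select, Idle}.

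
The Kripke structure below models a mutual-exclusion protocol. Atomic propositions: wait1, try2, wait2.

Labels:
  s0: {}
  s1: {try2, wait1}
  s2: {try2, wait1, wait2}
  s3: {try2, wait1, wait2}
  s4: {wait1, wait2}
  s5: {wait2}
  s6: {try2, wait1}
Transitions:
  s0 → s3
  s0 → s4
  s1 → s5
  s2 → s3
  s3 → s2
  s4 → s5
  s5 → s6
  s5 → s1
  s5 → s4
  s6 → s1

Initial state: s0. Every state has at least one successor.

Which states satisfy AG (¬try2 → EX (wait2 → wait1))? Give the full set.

{s2, s3}

States satisfying ¬try2 → EX (wait2 → wait1): {s0, s1, s2, s3, s5, s6}.
States satisfying AG (¬try2 → EX (wait2 → wait1)): {s2, s3}.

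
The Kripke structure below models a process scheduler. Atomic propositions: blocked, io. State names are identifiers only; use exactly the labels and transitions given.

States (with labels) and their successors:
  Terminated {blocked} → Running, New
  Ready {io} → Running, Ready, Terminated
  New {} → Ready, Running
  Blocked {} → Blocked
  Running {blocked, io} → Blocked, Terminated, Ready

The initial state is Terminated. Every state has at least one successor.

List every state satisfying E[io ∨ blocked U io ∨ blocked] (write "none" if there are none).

{Terminated, Ready, Running}

States satisfying io ∨ blocked: {Terminated, Ready, Running}.
States satisfying E[io ∨ blocked U io ∨ blocked]: {Terminated, Ready, Running}.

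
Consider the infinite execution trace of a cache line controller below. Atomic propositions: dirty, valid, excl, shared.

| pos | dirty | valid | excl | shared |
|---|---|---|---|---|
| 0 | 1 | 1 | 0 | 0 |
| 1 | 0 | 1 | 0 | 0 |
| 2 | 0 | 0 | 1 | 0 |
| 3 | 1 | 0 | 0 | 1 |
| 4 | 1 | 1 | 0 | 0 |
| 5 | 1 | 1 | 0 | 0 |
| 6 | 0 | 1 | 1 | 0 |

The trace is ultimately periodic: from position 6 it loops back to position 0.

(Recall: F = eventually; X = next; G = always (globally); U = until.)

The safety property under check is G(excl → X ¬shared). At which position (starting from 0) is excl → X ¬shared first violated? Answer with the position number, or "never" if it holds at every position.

Check excl → X ¬shared at each position in order: 0 ✓, 1 ✓.
At position 2 the labels are {excl} and the next position 3 has {dirty, shared}, so excl → X ¬shared is false there. This is the first violation.

2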